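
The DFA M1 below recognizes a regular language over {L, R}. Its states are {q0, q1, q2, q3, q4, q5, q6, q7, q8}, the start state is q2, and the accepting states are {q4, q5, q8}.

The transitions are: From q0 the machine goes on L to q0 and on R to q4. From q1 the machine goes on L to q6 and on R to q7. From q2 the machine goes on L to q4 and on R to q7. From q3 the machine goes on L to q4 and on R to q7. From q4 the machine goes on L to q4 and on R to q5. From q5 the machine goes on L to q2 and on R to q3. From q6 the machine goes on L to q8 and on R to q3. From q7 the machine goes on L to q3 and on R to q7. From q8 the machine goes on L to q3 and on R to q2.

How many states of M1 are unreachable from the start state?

No path from q2 leads to q0, q1, q6, q8; the other 5 states are all reachable.

4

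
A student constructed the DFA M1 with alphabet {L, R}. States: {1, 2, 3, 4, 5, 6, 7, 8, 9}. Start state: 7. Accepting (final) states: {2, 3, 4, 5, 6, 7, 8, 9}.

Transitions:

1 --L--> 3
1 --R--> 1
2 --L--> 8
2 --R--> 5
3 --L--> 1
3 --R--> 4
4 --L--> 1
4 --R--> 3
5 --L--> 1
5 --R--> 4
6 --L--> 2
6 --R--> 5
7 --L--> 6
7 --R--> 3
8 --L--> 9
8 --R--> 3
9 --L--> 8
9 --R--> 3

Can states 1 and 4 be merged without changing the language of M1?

Every state is reachable, so we keep all 9.
P0 = {2,3,4,5,6,7,8,9} | {1}.
Refine {2,3,4,5,6,7,8,9} on symbol L: members go to different blocks, giving {2,6,7,8,9} and {3,4,5}.
No further refinement is possible. Final partition (3 blocks): {2,6,7,8,9} | {1} | {3,4,5}.
1 and 4 end up in different blocks, so they are distinguishable. For instance, the string 'ε' is accepted from only 4.

No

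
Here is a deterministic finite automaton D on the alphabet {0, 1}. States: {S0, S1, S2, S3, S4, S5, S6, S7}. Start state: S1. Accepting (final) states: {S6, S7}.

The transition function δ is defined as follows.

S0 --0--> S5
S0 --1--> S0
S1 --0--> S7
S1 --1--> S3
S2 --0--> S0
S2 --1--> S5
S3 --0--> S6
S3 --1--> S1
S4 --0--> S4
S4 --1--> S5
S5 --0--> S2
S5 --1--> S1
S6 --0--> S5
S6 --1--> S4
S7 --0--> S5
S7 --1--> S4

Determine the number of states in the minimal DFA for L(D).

All states are reachable from the start state.
Initial partition by acceptance: {S6,S7} | {S0,S1,S2,S3,S4,S5}.
Refine {S0,S1,S2,S3,S4,S5} on symbol 0: members go to different blocks, giving {S0,S2,S4,S5} and {S1,S3}.
Refine {S0,S2,S4,S5} on symbol 1: members go to different blocks, giving {S0,S2,S4} and {S5}.
On input 0, block {S0,S2,S4} splits into {S2,S4} and {S0}.
Refine {S2,S4} on symbol 0: members go to different blocks, giving {S2} and {S4}.
Stable partition: {S6,S7} | {S2} | {S1,S3} | {S5} | {S0} | {S4} — 6 equivalence classes.

6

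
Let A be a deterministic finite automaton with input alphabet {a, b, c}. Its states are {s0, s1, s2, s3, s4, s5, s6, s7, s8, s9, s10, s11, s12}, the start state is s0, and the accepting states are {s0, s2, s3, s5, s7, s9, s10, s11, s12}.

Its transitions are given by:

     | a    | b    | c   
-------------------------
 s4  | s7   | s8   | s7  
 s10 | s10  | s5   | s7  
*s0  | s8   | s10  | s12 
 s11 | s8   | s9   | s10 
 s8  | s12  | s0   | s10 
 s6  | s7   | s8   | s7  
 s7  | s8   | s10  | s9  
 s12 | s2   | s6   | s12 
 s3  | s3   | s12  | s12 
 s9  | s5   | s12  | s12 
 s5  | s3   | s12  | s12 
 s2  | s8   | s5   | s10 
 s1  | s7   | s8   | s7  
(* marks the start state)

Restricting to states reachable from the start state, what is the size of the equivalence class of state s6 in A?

1

First remove the unreachable states {s1,s4,s11}; 10 states remain.
Start with accepting vs non-accepting: {s0,s2,s3,s5,s7,s9,s10,s12} | {s6,s8}.
Refine {s0,s2,s3,s5,s7,s9,s10,s12} on symbol a: members go to different blocks, giving {s3,s5,s9,s10,s12} and {s0,s2,s7}.
Refine {s3,s5,s9,s10,s12} on symbol a: members go to different blocks, giving {s3,s5,s9,s10} and {s12}.
Split {s3,s5,s9,s10} by δ(·,b) → {s3,s5,s9} and {s10}.
On input a, block {s6,s8} splits into {s6} and {s8}.
Refine {s0,s2,s7} on symbol b: members go to different blocks, giving {s0,s7} and {s2}.
Refine {s0,s7} on symbol c: members go to different blocks, giving {s0} and {s7}.
The partition is now stable with 8 blocks: {s3,s5,s9} | {s6} | {s0} | {s12} | {s10} | {s8} | {s2} | {s7}.
State s6 belongs to the block {s6}, which has 1 states.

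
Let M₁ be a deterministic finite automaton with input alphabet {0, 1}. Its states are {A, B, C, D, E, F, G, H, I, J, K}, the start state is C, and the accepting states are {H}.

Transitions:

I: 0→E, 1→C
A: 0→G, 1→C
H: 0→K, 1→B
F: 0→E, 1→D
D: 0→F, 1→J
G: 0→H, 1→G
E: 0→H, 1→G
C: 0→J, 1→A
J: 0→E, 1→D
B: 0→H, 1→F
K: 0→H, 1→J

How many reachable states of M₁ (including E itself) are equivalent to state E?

States {I} cannot be reached from the start state, so discard them.
P0 = {H} | {A,B,C,D,E,F,G,J,K}.
On input 0, block {A,B,C,D,E,F,G,J,K} splits into {A,C,D,F,J} and {B,E,G,K}.
Refine {A,C,D,F,J} on symbol 0: members go to different blocks, giving {A,F,J} and {C,D}.
Refine {B,E,G,K} on symbol 1: members go to different blocks, giving {B,K} and {E,G}.
The partition is now stable with 5 blocks: {H} | {A,F,J} | {B,K} | {C,D} | {E,G}.
State E belongs to the block {E,G}, which has 2 states.

2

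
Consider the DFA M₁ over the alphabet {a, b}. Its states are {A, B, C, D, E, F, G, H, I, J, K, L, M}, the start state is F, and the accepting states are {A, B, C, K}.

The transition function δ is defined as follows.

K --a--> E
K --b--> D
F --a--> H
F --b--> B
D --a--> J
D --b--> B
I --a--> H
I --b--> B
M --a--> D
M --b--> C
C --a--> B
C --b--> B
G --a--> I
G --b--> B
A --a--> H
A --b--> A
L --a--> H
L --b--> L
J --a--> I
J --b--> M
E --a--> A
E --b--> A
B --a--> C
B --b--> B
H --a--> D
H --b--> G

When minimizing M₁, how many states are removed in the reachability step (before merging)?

Starting at F and following transitions, the reachable set is {B, C, D, F, G, H, I, J, M}. That leaves A, E, K, L unreachable — 4 in total.

4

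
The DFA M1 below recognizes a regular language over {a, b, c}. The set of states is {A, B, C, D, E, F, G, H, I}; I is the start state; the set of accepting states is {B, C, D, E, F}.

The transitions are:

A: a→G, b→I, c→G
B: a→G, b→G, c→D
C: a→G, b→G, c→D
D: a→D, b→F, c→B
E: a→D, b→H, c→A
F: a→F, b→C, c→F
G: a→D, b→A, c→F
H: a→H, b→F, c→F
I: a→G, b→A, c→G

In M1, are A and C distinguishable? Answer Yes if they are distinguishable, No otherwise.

Yes

States {E,H} cannot be reached from the start state, so discard them.
P0 = {B,C,D,F} | {A,G,I}.
On input a, block {B,C,D,F} splits into {B,C} and {D,F}.
On input a, block {A,G,I} splits into {A,I} and {G}.
Split {D,F} by δ(·,b) → {D} and {F}.
Stable partition: {B,C} | {A,I} | {D} | {G} | {F} — 5 equivalence classes.
A and C end up in different blocks, so they are distinguishable. For instance, the string 'ε' is accepted from only C.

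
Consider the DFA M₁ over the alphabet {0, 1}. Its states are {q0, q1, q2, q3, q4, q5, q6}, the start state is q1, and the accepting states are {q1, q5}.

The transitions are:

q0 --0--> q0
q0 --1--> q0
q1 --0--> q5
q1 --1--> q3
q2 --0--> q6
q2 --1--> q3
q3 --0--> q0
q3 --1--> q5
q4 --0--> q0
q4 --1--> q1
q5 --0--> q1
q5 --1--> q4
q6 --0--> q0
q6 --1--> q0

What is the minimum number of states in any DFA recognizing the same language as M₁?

3

First remove the unreachable states {q2,q6}; 5 states remain.
Start with accepting vs non-accepting: {q1,q5} | {q0,q3,q4}.
Refine {q0,q3,q4} on symbol 1: members go to different blocks, giving {q3,q4} and {q0}.
No further refinement is possible. Final partition (3 blocks): {q1,q5} | {q3,q4} | {q0}.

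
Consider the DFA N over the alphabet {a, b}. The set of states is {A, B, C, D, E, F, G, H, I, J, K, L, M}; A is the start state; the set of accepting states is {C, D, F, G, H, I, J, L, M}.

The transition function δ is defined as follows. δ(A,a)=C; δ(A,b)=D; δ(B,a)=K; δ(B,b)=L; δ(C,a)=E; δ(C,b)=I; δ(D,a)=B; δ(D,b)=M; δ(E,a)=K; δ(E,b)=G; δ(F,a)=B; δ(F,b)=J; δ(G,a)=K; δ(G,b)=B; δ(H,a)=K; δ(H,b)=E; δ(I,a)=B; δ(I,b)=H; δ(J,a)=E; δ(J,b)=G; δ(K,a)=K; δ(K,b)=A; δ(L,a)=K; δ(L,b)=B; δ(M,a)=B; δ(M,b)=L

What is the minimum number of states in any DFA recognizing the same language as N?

First remove the unreachable states {F,J}; 11 states remain.
P0 = {C,D,G,H,I,L,M} | {A,B,E,K}.
On input b, block {C,D,G,H,I,L,M} splits into {C,D,I,M} and {G,H,L}.
Split {C,D,I,M} by δ(·,b) → {C,D} and {I,M}.
Refine {A,B,E,K} on symbol a: members go to different blocks, giving {B,E,K} and {A}.
Split {B,E,K} by δ(·,b) → {B,E} and {K}.
No further refinement is possible. Final partition (6 blocks): {C,D} | {B,E} | {G,H,L} | {I,M} | {A} | {K}.

6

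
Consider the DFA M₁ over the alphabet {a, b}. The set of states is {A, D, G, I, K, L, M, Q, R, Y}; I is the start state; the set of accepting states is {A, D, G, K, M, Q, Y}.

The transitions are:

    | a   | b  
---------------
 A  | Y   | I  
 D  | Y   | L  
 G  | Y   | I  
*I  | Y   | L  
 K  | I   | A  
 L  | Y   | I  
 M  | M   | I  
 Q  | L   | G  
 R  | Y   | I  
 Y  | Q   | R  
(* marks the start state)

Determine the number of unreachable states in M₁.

BFS from I reaches {G, I, L, Q, R, Y}; the 4 state(s) A, D, K, M are never visited.

4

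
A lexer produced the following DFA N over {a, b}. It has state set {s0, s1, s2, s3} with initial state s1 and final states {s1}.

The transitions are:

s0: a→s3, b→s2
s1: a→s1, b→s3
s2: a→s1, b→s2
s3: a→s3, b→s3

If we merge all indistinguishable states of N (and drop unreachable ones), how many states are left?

2

Reachable states from the start: {s1,s3}. Unreachable: {s0,s2} — drop them.
P0 = {s1} | {s3}.
No further refinement is possible. Final partition (2 blocks): {s1} | {s3}.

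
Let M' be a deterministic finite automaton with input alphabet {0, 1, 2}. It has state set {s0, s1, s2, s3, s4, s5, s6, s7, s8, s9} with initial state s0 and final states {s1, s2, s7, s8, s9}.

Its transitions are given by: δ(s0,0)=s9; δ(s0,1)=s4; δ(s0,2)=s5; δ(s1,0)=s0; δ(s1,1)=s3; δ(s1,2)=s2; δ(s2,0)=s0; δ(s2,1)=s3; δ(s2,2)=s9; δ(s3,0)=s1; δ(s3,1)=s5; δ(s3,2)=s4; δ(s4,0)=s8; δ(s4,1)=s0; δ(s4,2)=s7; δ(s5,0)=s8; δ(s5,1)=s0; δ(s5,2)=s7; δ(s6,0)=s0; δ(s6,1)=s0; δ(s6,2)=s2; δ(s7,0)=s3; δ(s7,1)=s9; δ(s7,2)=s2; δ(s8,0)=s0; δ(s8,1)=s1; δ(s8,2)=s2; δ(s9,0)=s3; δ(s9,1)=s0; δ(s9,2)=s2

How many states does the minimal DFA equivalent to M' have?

4

First remove the unreachable states {s6}; 9 states remain.
P0 = {s1,s2,s7,s8,s9} | {s0,s3,s4,s5}.
On input 1, block {s1,s2,s7,s8,s9} splits into {s1,s2,s9} and {s7,s8}.
On input 0, block {s0,s3,s4,s5} splits into {s0,s3} and {s4,s5}.
The partition is now stable with 4 blocks: {s1,s2,s9} | {s0,s3} | {s7,s8} | {s4,s5}.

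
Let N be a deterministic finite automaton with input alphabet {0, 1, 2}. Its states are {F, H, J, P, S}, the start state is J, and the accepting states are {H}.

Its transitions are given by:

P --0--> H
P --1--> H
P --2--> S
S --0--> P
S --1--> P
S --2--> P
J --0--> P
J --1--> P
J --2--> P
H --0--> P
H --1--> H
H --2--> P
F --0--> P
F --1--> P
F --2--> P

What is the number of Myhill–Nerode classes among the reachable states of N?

States {F} cannot be reached from the start state, so discard them.
Initial partition by acceptance: {H} | {J,P,S}.
Refine {J,P,S} on symbol 0: members go to different blocks, giving {J,S} and {P}.
No further refinement is possible. Final partition (3 blocks): {H} | {J,S} | {P}.

3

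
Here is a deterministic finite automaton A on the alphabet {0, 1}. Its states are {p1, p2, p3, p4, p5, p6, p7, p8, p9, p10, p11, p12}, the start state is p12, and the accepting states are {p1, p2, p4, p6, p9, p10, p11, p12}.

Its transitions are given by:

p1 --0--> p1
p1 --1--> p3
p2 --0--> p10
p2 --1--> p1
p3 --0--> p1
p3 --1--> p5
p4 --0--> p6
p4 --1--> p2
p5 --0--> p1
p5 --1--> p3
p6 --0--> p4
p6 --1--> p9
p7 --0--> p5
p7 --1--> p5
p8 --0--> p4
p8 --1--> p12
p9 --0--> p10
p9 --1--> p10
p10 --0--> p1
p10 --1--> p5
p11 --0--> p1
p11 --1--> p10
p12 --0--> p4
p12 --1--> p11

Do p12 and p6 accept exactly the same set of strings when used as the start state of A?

Yes

First remove the unreachable states {p7,p8}; 10 states remain.
Initial partition by acceptance: {p1,p2,p4,p6,p9,p10,p11,p12} | {p3,p5}.
Refine {p1,p2,p4,p6,p9,p10,p11,p12} on symbol 1: members go to different blocks, giving {p2,p4,p6,p9,p11,p12} and {p1,p10}.
Refine {p2,p4,p6,p9,p11,p12} on symbol 0: members go to different blocks, giving {p2,p9,p11} and {p4,p6,p12}.
No further refinement is possible. Final partition (4 blocks): {p2,p9,p11} | {p3,p5} | {p1,p10} | {p4,p6,p12}.
p12 and p6 lie in the same block of the stable partition, so they are equivalent — no string distinguishes them.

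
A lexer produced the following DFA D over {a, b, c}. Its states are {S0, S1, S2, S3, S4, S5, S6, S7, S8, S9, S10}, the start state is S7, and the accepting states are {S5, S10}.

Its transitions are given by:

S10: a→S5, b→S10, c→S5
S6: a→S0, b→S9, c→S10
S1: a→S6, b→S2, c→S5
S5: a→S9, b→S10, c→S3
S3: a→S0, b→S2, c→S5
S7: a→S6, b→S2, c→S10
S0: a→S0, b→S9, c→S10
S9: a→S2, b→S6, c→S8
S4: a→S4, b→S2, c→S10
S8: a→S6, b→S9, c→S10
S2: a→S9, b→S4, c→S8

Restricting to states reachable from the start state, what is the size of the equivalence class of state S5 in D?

1

First remove the unreachable states {S1}; 10 states remain.
Initial partition by acceptance: {S5,S10} | {S0,S2,S3,S4,S6,S7,S8,S9}.
Refine {S5,S10} on symbol a: members go to different blocks, giving {S5} and {S10}.
Split {S0,S2,S3,S4,S6,S7,S8,S9} by δ(·,c) → {S0,S4,S6,S7,S8} and {S2,S9} and {S3}.
Stable partition: {S5} | {S0,S4,S6,S7,S8} | {S10} | {S2,S9} | {S3} — 5 equivalence classes.
State S5 belongs to the block {S5}, which has 1 states.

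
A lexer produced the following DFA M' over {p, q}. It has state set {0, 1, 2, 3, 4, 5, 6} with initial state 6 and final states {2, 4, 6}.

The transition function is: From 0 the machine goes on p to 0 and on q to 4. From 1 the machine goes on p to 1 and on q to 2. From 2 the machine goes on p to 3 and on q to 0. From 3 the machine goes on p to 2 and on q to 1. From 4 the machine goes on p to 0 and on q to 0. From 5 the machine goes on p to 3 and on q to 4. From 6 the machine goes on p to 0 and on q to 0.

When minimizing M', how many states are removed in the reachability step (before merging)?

4

No path from 6 leads to 1, 2, 3, 5; the other 3 states are all reachable.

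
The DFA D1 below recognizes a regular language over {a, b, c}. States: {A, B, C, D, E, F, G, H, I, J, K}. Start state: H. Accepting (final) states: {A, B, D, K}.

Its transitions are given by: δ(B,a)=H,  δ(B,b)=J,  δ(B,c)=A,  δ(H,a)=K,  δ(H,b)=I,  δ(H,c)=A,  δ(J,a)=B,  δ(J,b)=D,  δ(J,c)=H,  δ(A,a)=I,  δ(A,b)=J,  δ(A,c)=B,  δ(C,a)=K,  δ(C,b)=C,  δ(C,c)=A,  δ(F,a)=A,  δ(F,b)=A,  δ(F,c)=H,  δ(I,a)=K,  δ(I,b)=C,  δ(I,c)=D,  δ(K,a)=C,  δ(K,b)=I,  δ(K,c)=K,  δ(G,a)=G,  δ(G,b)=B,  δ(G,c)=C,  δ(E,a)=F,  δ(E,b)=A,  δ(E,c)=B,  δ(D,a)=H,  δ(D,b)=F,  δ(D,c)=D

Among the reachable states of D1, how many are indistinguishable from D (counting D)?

States {E,G} cannot be reached from the start state, so discard them.
Start with accepting vs non-accepting: {A,B,D,K} | {C,F,H,I,J}.
On input b, block {C,F,H,I,J} splits into {C,H,I} and {F,J}.
Refine {A,B,D,K} on symbol b: members go to different blocks, giving {A,B,D} and {K}.
Stable partition: {A,B,D} | {C,H,I} | {F,J} | {K} — 4 equivalence classes.
The equivalence class containing D is {A,B,D}, of size 3.

3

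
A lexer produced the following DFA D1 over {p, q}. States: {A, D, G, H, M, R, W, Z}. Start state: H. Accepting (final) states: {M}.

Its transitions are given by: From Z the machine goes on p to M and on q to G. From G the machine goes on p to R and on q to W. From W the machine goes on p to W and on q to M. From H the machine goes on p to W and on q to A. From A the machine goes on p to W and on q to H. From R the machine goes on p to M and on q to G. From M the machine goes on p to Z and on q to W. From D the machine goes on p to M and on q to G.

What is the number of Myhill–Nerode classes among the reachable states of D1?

5

First remove the unreachable states {D}; 7 states remain.
Initial partition by acceptance: {M} | {A,G,H,R,W,Z}.
Split {A,G,H,R,W,Z} by δ(·,p) → {A,G,H,W} and {R,Z}.
Refine {A,G,H,W} on symbol p: members go to different blocks, giving {A,H,W} and {G}.
Split {A,H,W} by δ(·,q) → {A,H} and {W}.
No further refinement is possible. Final partition (5 blocks): {M} | {A,H} | {R,Z} | {G} | {W}.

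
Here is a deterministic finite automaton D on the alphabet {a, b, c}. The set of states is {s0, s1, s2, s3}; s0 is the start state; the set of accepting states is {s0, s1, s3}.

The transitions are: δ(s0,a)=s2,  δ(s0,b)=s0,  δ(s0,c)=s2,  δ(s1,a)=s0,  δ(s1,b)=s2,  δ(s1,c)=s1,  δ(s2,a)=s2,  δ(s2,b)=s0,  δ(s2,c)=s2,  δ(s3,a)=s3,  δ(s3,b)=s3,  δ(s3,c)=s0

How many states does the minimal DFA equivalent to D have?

2

States {s1,s3} cannot be reached from the start state, so discard them.
Start with accepting vs non-accepting: {s0} | {s2}.
No further refinement is possible. Final partition (2 blocks): {s0} | {s2}.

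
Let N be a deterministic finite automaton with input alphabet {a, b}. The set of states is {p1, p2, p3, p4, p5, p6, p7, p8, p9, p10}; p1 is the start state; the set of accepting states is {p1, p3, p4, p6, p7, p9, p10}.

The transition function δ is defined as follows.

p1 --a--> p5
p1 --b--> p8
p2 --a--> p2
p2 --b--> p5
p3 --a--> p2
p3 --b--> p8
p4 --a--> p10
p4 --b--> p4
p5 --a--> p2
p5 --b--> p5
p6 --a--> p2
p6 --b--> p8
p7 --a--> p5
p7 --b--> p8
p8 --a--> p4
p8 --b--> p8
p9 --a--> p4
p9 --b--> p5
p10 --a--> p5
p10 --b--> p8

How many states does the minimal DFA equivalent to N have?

States {p3,p6,p7,p9} cannot be reached from the start state, so discard them.
Start with accepting vs non-accepting: {p1,p4,p10} | {p2,p5,p8}.
Refine {p1,p4,p10} on symbol a: members go to different blocks, giving {p1,p10} and {p4}.
On input a, block {p2,p5,p8} splits into {p2,p5} and {p8}.
The partition is now stable with 4 blocks: {p1,p10} | {p2,p5} | {p4} | {p8}.

4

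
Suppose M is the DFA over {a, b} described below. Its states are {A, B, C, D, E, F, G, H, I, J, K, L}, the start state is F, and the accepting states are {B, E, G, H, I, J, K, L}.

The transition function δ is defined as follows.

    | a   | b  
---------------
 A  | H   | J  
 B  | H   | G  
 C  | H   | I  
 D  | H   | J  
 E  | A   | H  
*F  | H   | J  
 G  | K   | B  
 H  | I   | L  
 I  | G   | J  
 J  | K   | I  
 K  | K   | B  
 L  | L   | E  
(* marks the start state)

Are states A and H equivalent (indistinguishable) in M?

Reachable states from the start: {A,B,E,F,G,H,I,J,K,L}. Unreachable: {C,D} — drop them.
Initial partition by acceptance: {B,E,G,H,I,J,K,L} | {A,F}.
On input a, block {B,E,G,H,I,J,K,L} splits into {B,G,H,I,J,K,L} and {E}.
Split {B,G,H,I,J,K,L} by δ(·,b) → {B,G,H,I,J,K} and {L}.
Refine {B,G,H,I,J,K} on symbol b: members go to different blocks, giving {B,G,I,J,K} and {H}.
Split {B,G,I,J,K} by δ(·,a) → {G,I,J,K} and {B}.
Split {G,I,J,K} by δ(·,b) → {G,K} and {I,J}.
Stable partition: {G,K} | {A,F} | {E} | {L} | {H} | {B} | {I,J} — 7 equivalence classes.
A and H end up in different blocks, so they are distinguishable. For instance, the string 'ε' is accepted from only H.

No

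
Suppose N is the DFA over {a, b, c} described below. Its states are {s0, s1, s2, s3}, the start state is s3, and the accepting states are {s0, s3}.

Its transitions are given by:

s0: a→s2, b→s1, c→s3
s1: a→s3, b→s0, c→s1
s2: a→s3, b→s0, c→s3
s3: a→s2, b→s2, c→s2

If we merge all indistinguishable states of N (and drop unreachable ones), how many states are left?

4

P0 = {s0,s3} | {s1,s2}.
Refine {s0,s3} on symbol c: members go to different blocks, giving {s0} and {s3}.
Split {s1,s2} by δ(·,c) → {s1} and {s2}.
No further refinement is possible. Final partition (4 blocks): {s0} | {s1} | {s3} | {s2}.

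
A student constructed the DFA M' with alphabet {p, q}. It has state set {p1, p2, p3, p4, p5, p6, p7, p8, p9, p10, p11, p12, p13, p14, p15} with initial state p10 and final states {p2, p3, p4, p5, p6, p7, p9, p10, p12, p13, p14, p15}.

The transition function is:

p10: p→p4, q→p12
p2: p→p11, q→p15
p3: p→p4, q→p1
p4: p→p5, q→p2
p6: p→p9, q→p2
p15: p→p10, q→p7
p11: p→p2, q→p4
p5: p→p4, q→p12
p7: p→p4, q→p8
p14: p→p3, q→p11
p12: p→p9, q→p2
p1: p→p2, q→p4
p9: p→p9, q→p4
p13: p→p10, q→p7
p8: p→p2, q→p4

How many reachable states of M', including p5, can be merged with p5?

First remove the unreachable states {p1,p3,p6,p13,p14}; 10 states remain.
P0 = {p2,p4,p5,p7,p9,p10,p12,p15} | {p8,p11}.
On input p, block {p2,p4,p5,p7,p9,p10,p12,p15} splits into {p4,p5,p7,p9,p10,p12,p15} and {p2}.
Refine {p4,p5,p7,p9,p10,p12,p15} on symbol q: members go to different blocks, giving {p5,p9,p10,p15} and {p4,p12} and {p7}.
Split {p5,p9,p10,p15} by δ(·,p) → {p5,p10} and {p9,p15}.
Split {p4,p12} by δ(·,p) → {p4} and {p12}.
On input p, block {p9,p15} splits into {p9} and {p15}.
Stable partition: {p5,p10} | {p8,p11} | {p2} | {p4} | {p7} | {p9} | {p12} | {p15} — 8 equivalence classes.
The equivalence class containing p5 is {p5,p10}, of size 2.

2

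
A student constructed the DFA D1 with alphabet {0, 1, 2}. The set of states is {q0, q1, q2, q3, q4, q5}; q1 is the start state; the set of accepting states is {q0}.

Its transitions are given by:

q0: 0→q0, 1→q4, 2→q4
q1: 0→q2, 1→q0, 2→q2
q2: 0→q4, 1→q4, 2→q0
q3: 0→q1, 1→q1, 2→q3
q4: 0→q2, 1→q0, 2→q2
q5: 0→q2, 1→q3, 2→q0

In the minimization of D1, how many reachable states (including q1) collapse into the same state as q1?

States {q3,q5} cannot be reached from the start state, so discard them.
Start with accepting vs non-accepting: {q0} | {q1,q2,q4}.
On input 1, block {q1,q2,q4} splits into {q1,q4} and {q2}.
The partition is now stable with 3 blocks: {q0} | {q1,q4} | {q2}.
State q1 belongs to the block {q1,q4}, which has 2 states.

2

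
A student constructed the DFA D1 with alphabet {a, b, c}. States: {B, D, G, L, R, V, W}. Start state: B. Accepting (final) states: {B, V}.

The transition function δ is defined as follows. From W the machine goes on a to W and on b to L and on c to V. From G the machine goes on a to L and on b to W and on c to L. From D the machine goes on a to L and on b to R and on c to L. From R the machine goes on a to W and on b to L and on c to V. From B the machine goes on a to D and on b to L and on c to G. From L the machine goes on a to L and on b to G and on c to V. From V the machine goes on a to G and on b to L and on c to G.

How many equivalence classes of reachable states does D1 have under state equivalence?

4

P0 = {B,V} | {D,G,L,R,W}.
On input c, block {D,G,L,R,W} splits into {L,R,W} and {D,G}.
Split {L,R,W} by δ(·,b) → {R,W} and {L}.
The partition is now stable with 4 blocks: {B,V} | {R,W} | {D,G} | {L}.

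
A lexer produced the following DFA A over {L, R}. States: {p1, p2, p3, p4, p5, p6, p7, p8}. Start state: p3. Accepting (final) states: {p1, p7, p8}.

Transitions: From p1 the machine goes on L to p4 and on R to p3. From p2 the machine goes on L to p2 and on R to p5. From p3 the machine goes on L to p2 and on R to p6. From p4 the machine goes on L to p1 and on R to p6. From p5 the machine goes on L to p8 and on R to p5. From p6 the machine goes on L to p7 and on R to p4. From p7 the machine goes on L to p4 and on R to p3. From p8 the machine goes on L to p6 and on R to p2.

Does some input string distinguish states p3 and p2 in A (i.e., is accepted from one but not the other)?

No

Start with accepting vs non-accepting: {p1,p7,p8} | {p2,p3,p4,p5,p6}.
On input L, block {p2,p3,p4,p5,p6} splits into {p4,p5,p6} and {p2,p3}.
The partition is now stable with 3 blocks: {p1,p7,p8} | {p4,p5,p6} | {p2,p3}.
p3 and p2 lie in the same block of the stable partition, so they are equivalent — no string distinguishes them.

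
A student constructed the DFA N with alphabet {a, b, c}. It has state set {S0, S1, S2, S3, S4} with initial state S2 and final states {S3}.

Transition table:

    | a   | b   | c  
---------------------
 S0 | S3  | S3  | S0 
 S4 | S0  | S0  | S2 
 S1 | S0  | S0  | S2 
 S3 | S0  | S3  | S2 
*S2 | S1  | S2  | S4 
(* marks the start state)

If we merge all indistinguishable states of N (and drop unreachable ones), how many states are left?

4

Start with accepting vs non-accepting: {S3} | {S0,S1,S2,S4}.
Refine {S0,S1,S2,S4} on symbol a: members go to different blocks, giving {S1,S2,S4} and {S0}.
Split {S1,S2,S4} by δ(·,a) → {S1,S4} and {S2}.
The partition is now stable with 4 blocks: {S3} | {S1,S4} | {S0} | {S2}.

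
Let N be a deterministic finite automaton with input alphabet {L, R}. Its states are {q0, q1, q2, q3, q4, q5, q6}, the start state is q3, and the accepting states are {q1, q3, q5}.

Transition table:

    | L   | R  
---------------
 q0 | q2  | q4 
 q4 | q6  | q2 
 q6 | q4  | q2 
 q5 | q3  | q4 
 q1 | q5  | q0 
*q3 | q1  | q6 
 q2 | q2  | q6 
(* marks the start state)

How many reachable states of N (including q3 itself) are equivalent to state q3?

P0 = {q1,q3,q5} | {q0,q2,q4,q6}.
Stable partition: {q1,q3,q5} | {q0,q2,q4,q6} — 2 equivalence classes.
The equivalence class containing q3 is {q1,q3,q5}, of size 3.

3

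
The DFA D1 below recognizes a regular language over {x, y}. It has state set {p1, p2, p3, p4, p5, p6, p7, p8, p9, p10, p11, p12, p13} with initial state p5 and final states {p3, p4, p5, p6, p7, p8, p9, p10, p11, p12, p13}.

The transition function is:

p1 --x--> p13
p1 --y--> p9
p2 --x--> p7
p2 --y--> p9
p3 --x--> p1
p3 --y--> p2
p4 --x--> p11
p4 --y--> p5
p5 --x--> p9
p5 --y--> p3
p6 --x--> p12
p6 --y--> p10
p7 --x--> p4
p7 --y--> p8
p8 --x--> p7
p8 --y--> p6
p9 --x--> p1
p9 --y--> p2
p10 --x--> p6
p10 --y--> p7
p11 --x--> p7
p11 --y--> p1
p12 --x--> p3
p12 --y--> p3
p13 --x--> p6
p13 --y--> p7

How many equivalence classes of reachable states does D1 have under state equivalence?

10

Every state is reachable, so we keep all 13.
P0 = {p3,p4,p5,p6,p7,p8,p9,p10,p11,p12,p13} | {p1,p2}.
Split {p3,p4,p5,p6,p7,p8,p9,p10,p11,p12,p13} by δ(·,x) → {p4,p5,p6,p7,p8,p10,p11,p12,p13} and {p3,p9}.
Refine {p4,p5,p6,p7,p8,p10,p11,p12,p13} on symbol x: members go to different blocks, giving {p4,p6,p7,p8,p10,p11,p13} and {p5,p12}.
On input x, block {p4,p6,p7,p8,p10,p11,p13} splits into {p4,p7,p8,p10,p11,p13} and {p6}.
Split {p4,p7,p8,p10,p11,p13} by δ(·,x) → {p4,p7,p8,p11} and {p10,p13}.
Refine {p4,p7,p8,p11} on symbol y: members go to different blocks, giving {p4} and {p7} and {p8} and {p11}.
Refine {p1,p2} on symbol x: members go to different blocks, giving {p1} and {p2}.
No further refinement is possible. Final partition (10 blocks): {p4} | {p1} | {p3,p9} | {p5,p12} | {p6} | {p10,p13} | {p7} | {p8} | {p11} | {p2}.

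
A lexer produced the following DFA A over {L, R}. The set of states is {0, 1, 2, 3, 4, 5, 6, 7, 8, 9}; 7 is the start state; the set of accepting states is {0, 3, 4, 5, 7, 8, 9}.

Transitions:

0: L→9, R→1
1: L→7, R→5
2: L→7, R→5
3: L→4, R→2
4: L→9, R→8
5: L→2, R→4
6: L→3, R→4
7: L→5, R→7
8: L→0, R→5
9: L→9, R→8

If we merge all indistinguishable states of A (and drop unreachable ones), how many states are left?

6

Reachable states from the start: {0,1,2,4,5,7,8,9}. Unreachable: {3,6} — drop them.
P0 = {0,4,5,7,8,9} | {1,2}.
Split {0,4,5,7,8,9} by δ(·,L) → {0,4,7,8,9} and {5}.
Split {0,4,7,8,9} by δ(·,L) → {0,4,8,9} and {7}.
Refine {0,4,8,9} on symbol R: members go to different blocks, giving {4,9} and {0} and {8}.
No further refinement is possible. Final partition (6 blocks): {4,9} | {1,2} | {5} | {7} | {0} | {8}.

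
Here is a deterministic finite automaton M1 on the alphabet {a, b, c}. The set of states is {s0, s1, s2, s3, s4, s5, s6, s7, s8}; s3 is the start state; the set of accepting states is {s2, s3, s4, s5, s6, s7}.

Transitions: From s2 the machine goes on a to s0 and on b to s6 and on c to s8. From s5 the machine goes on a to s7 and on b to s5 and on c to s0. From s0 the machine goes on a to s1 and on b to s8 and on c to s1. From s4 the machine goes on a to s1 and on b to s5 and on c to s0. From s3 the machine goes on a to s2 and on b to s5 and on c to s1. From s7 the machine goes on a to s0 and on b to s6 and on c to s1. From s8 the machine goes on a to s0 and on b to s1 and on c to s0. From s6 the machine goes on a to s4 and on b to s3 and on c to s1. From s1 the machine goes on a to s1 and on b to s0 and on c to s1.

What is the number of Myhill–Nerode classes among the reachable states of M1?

3

All states are reachable from the start state.
Initial partition by acceptance: {s2,s3,s4,s5,s6,s7} | {s0,s1,s8}.
On input a, block {s2,s3,s4,s5,s6,s7} splits into {s2,s4,s7} and {s3,s5,s6}.
The partition is now stable with 3 blocks: {s2,s4,s7} | {s0,s1,s8} | {s3,s5,s6}.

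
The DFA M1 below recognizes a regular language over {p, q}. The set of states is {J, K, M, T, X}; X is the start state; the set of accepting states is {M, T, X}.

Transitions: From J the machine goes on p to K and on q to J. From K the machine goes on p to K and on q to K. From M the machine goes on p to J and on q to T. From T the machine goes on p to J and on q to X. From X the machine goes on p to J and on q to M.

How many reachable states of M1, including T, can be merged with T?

All states are reachable from the start state.
P0 = {M,T,X} | {J,K}.
Stable partition: {M,T,X} | {J,K} — 2 equivalence classes.
State T belongs to the block {M,T,X}, which has 3 states.

3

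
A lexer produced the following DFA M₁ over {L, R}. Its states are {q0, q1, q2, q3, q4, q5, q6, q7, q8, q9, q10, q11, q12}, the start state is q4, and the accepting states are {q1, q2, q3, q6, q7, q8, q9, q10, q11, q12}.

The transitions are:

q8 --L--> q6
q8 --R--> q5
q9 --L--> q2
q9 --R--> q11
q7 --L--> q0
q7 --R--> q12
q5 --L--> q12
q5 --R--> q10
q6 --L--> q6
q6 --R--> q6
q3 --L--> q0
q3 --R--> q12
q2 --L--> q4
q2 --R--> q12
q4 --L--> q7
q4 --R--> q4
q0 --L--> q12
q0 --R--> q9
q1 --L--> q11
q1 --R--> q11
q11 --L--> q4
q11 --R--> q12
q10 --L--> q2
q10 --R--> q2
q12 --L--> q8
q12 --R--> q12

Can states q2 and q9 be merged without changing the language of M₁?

No

First remove the unreachable states {q1,q3}; 11 states remain.
Initial partition by acceptance: {q2,q6,q7,q8,q9,q10,q11,q12} | {q0,q4,q5}.
On input L, block {q2,q6,q7,q8,q9,q10,q11,q12} splits into {q6,q8,q9,q10,q12} and {q2,q7,q11}.
On input L, block {q6,q8,q9,q10,q12} splits into {q6,q8,q12} and {q9,q10}.
On input R, block {q6,q8,q12} splits into {q6,q12} and {q8}.
On input L, block {q6,q12} splits into {q6} and {q12}.
Refine {q0,q4,q5} on symbol L: members go to different blocks, giving {q0,q5} and {q4}.
Refine {q2,q7,q11} on symbol L: members go to different blocks, giving {q2,q11} and {q7}.
No further refinement is possible. Final partition (8 blocks): {q6} | {q0,q5} | {q2,q11} | {q9,q10} | {q8} | {q12} | {q4} | {q7}.
q2 and q9 end up in different blocks, so they are distinguishable. For instance, the string 'L' is accepted from only q9.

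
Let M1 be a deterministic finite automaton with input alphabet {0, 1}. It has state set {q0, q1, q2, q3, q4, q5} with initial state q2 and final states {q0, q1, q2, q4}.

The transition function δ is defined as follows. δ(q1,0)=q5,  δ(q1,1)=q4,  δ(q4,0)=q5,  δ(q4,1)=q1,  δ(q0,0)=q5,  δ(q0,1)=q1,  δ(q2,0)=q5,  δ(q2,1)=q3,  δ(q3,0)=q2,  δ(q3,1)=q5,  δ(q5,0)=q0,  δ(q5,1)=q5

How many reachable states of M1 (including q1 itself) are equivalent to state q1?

3

P0 = {q0,q1,q2,q4} | {q3,q5}.
On input 1, block {q0,q1,q2,q4} splits into {q0,q1,q4} and {q2}.
On input 0, block {q3,q5} splits into {q3} and {q5}.
The partition is now stable with 4 blocks: {q0,q1,q4} | {q3} | {q2} | {q5}.
State q1 belongs to the block {q0,q1,q4}, which has 3 states.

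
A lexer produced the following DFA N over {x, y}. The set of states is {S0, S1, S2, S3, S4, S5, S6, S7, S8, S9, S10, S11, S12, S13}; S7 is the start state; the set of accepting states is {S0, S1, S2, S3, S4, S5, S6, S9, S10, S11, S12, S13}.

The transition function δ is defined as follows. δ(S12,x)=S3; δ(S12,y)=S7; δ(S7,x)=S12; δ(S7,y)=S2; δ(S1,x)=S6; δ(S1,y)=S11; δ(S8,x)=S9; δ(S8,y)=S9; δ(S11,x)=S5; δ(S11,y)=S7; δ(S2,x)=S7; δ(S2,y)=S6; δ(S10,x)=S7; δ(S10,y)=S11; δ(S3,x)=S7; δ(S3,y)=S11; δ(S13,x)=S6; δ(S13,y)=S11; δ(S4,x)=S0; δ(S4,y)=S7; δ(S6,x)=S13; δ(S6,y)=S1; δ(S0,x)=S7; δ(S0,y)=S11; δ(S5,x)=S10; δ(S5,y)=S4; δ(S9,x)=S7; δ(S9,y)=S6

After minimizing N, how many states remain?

8

States {S8,S9} cannot be reached from the start state, so discard them.
Start with accepting vs non-accepting: {S0,S1,S2,S3,S4,S5,S6,S10,S11,S12,S13} | {S7}.
Split {S0,S1,S2,S3,S4,S5,S6,S10,S11,S12,S13} by δ(·,x) → {S1,S4,S5,S6,S11,S12,S13} and {S0,S2,S3,S10}.
Split {S1,S4,S5,S6,S11,S12,S13} by δ(·,x) → {S1,S6,S11,S13} and {S4,S5,S12}.
On input x, block {S1,S6,S11,S13} splits into {S1,S6,S13} and {S11}.
On input y, block {S1,S6,S13} splits into {S1,S13} and {S6}.
Split {S0,S2,S3,S10} by δ(·,y) → {S0,S3,S10} and {S2}.
Split {S4,S5,S12} by δ(·,y) → {S4,S12} and {S5}.
No further refinement is possible. Final partition (8 blocks): {S1,S13} | {S7} | {S0,S3,S10} | {S4,S12} | {S11} | {S6} | {S2} | {S5}.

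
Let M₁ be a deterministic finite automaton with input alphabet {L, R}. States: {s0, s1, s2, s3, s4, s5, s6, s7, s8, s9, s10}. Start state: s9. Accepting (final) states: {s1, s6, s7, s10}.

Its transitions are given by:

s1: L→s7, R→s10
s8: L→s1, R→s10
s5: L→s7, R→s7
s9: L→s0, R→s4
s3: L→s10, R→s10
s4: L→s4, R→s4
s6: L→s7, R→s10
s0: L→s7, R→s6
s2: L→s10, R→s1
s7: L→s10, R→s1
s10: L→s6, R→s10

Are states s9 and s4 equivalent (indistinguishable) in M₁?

Reachable states from the start: {s0,s1,s4,s6,s7,s9,s10}. Unreachable: {s2,s3,s5,s8} — drop them.
P0 = {s1,s6,s7,s10} | {s0,s4,s9}.
Split {s0,s4,s9} by δ(·,L) → {s4,s9} and {s0}.
Refine {s4,s9} on symbol L: members go to different blocks, giving {s4} and {s9}.
The partition is now stable with 4 blocks: {s1,s6,s7,s10} | {s4} | {s0} | {s9}.
s9 and s4 end up in different blocks, so they are distinguishable. For instance, the string 'LL' is accepted from only s9.

No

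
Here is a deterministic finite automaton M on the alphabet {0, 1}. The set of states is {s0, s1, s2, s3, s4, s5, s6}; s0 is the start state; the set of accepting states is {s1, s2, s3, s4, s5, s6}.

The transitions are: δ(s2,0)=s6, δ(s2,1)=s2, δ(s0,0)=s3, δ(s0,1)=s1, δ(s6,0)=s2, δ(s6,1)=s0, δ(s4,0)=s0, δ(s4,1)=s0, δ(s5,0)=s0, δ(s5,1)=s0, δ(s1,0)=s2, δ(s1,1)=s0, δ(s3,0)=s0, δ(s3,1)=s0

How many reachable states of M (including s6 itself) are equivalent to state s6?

2

First remove the unreachable states {s4,s5}; 5 states remain.
P0 = {s1,s2,s3,s6} | {s0}.
Split {s1,s2,s3,s6} by δ(·,0) → {s1,s2,s6} and {s3}.
On input 1, block {s1,s2,s6} splits into {s1,s6} and {s2}.
Stable partition: {s1,s6} | {s0} | {s3} | {s2} — 4 equivalence classes.
The equivalence class containing s6 is {s1,s6}, of size 2.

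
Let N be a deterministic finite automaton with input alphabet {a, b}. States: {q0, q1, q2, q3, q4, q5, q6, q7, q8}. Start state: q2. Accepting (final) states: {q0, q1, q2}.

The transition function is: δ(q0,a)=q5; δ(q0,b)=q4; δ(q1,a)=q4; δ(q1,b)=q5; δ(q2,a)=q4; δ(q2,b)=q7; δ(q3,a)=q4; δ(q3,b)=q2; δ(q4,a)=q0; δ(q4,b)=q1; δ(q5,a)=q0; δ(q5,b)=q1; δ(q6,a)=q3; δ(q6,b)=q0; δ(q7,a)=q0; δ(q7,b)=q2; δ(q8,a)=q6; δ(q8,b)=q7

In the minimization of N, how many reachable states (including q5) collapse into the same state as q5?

Reachable states from the start: {q0,q1,q2,q4,q5,q7}. Unreachable: {q3,q6,q8} — drop them.
Start with accepting vs non-accepting: {q0,q1,q2} | {q4,q5,q7}.
No further refinement is possible. Final partition (2 blocks): {q0,q1,q2} | {q4,q5,q7}.
State q5 belongs to the block {q4,q5,q7}, which has 3 states.

3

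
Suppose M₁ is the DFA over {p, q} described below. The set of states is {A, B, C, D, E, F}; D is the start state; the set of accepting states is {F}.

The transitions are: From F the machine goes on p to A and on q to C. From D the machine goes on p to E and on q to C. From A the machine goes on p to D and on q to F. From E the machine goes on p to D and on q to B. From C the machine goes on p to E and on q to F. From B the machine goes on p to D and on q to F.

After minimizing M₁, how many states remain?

3

P0 = {F} | {A,B,C,D,E}.
On input q, block {A,B,C,D,E} splits into {A,B,C} and {D,E}.
The partition is now stable with 3 blocks: {F} | {A,B,C} | {D,E}.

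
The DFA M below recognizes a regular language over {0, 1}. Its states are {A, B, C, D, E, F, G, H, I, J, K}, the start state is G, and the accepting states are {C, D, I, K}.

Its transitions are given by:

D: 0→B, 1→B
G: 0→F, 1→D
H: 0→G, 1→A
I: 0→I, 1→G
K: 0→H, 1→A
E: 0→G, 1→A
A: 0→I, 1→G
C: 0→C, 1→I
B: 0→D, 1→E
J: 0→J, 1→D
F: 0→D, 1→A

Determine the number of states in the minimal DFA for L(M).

7

States {C,H,J,K} cannot be reached from the start state, so discard them.
Initial partition by acceptance: {D,I} | {A,B,E,F,G}.
Split {D,I} by δ(·,0) → {D} and {I}.
On input 0, block {A,B,E,F,G} splits into {B,F} and {E,G} and {A}.
On input 1, block {B,F} splits into {B} and {F}.
Refine {E,G} on symbol 0: members go to different blocks, giving {E} and {G}.
The partition is now stable with 7 blocks: {D} | {B} | {I} | {E} | {A} | {F} | {G}.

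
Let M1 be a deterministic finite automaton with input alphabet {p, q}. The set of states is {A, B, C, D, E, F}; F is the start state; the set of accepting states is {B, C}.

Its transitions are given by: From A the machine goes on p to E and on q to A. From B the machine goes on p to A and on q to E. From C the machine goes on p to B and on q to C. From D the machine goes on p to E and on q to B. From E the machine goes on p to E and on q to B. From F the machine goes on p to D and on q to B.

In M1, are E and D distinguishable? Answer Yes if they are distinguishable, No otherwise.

No

Reachable states from the start: {A,B,D,E,F}. Unreachable: {C} — drop them.
Initial partition by acceptance: {B} | {A,D,E,F}.
Split {A,D,E,F} by δ(·,q) → {D,E,F} and {A}.
No further refinement is possible. Final partition (3 blocks): {B} | {D,E,F} | {A}.
E and D lie in the same block of the stable partition, so they are equivalent — no string distinguishes them.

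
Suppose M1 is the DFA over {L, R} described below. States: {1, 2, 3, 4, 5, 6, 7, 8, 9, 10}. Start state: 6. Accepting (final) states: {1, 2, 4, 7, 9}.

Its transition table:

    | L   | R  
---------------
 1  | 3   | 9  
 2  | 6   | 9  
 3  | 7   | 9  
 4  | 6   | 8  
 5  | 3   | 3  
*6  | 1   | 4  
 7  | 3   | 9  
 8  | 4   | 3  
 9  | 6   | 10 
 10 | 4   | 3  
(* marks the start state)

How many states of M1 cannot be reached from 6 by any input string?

2

BFS from 6 reaches {1, 3, 4, 6, 7, 8, 9, 10}; the 2 state(s) 2, 5 are never visited.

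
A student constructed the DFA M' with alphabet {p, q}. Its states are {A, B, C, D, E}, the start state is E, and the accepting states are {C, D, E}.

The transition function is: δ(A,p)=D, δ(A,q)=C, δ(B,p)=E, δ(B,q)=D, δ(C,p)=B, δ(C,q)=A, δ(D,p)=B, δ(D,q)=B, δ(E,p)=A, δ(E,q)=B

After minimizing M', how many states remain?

Start with accepting vs non-accepting: {C,D,E} | {A,B}.
Stable partition: {C,D,E} | {A,B} — 2 equivalence classes.

2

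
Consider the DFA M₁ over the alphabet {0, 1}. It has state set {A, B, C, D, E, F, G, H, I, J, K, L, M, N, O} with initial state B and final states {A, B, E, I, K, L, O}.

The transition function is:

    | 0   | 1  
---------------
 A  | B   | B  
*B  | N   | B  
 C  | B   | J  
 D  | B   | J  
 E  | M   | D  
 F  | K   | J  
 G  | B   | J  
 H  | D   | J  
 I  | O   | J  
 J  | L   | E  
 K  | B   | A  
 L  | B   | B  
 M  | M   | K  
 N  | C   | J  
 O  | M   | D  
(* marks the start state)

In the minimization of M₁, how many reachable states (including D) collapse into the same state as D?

2

Reachable states from the start: {A,B,C,D,E,J,K,L,M,N}. Unreachable: {F,G,H,I,O} — drop them.
P0 = {A,B,E,K,L} | {C,D,J,M,N}.
Split {A,B,E,K,L} by δ(·,0) → {A,K,L} and {B,E}.
Split {A,K,L} by δ(·,1) → {A,L} and {K}.
Split {C,D,J,M,N} by δ(·,0) → {C,D} and {M,N} and {J}.
On input 1, block {B,E} splits into {B} and {E}.
Refine {M,N} on symbol 0: members go to different blocks, giving {M} and {N}.
The partition is now stable with 8 blocks: {A,L} | {C,D} | {B} | {K} | {M} | {J} | {E} | {N}.
The equivalence class containing D is {C,D}, of size 2.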